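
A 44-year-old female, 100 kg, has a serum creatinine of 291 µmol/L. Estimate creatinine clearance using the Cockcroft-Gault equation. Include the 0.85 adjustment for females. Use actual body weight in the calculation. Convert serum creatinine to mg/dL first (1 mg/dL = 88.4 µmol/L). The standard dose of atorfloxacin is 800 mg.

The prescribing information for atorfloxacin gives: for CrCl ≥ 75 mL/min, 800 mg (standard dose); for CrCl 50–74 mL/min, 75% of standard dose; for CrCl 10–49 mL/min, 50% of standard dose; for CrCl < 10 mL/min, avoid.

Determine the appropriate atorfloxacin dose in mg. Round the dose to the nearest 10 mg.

400 mg

SCr = 291 / 88.4 = 3.292 mg/dL
CrCl = (140 − 44) × 100 / (72 × 3.292) × 0.85 = 9600.0 / 237.02 × 0.85 ≈ 34.4 mL/min
CrCl ≈ 34 mL/min → bracket 10–49 mL/min.
50% of 800 mg = 400 mg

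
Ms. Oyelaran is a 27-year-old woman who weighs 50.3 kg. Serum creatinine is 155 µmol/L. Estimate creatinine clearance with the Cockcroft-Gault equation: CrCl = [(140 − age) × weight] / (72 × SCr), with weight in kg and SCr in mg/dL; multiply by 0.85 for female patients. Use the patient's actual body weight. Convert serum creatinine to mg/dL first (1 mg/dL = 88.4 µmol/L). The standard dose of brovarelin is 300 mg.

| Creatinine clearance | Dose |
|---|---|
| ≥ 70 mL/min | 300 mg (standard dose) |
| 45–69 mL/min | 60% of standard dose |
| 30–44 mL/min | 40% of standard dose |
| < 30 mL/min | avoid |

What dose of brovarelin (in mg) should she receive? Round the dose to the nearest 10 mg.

120 mg

SCr = 155 / 88.4 = 1.753 mg/dL
CrCl = (140 − 27) × 50.3 / (72 × 1.753) × 0.85 = 5683.9 / 126.22 × 0.85 ≈ 38.3 mL/min
CrCl ≈ 38 mL/min → bracket 30–44 mL/min.
40% of 300 mg = 120 mg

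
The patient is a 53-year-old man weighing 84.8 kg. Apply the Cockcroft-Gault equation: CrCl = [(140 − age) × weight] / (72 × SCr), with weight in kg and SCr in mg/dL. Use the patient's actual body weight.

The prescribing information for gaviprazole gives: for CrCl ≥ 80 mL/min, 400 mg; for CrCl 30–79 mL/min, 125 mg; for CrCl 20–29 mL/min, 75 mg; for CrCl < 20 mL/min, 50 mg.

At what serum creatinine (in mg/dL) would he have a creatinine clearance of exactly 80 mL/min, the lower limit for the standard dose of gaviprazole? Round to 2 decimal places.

Standard dose requires CrCl ≥ 80 mL/min.
Set (140 − 53) × 84.8 / (72 × SCr) = 80
SCr = (140 − 53) × 84.8 / (72 × 80) = 1.281 mg/dL

1.28 mg/dL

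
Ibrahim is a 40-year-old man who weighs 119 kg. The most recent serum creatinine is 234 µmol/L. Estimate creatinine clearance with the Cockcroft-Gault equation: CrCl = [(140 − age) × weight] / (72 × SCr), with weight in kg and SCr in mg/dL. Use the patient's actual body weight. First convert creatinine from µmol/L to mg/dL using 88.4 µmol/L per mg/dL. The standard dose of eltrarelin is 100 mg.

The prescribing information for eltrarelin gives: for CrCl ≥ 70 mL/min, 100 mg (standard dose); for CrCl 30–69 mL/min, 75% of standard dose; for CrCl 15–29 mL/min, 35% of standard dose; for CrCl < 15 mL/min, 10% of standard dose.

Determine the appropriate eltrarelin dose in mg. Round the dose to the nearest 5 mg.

75 mg

SCr = 234 / 88.4 = 2.647 mg/dL
CrCl = (140 − 40) × 119 / (72 × 2.647) = 11900.0 / 190.58 ≈ 62.4 mL/min
CrCl ≈ 62 mL/min → bracket 30–69 mL/min.
75% of 100 mg = 75 mg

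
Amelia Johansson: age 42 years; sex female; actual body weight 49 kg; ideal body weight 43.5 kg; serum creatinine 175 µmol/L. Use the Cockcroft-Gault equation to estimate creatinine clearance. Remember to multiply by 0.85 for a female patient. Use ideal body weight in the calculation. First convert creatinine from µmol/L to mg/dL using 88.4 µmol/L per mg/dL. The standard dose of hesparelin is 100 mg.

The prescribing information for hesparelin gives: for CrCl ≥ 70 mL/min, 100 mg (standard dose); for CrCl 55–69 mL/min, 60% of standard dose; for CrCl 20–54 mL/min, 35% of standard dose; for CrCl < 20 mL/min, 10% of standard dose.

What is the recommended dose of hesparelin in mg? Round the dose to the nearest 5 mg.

SCr = 175 / 88.4 = 1.98 mg/dL
CrCl = (140 − 42) × 43.5 / (72 × 1.98) × 0.85 = 4263.0 / 142.56 × 0.85 ≈ 25.4 mL/min
CrCl ≈ 25 mL/min → bracket 20–54 mL/min.
35% of 100 mg = 35 mg

35 mg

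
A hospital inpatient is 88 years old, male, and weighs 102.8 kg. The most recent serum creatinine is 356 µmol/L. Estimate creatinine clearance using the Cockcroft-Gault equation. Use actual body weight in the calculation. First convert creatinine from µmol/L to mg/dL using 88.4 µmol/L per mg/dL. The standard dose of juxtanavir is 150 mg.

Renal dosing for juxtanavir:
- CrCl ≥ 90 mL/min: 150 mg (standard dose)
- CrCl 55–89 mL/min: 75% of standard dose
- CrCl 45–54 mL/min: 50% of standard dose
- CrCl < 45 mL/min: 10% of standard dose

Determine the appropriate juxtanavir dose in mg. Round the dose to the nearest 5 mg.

15 mg

SCr = 356 / 88.4 = 4.027 mg/dL
CrCl = (140 − 88) × 102.8 / (72 × 4.027) = 5345.6 / 289.94 ≈ 18.4 mL/min
CrCl ≈ 18 mL/min → bracket < 45 mL/min.
10% of 150 mg = 15 mg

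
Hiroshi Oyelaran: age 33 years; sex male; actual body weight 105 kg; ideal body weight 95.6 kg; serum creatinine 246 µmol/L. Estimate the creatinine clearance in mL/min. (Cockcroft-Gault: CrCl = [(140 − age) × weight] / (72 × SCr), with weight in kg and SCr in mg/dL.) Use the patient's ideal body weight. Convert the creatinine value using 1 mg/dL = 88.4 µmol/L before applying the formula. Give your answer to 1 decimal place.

51.1 mL/min

SCr = 246 / 88.4 = 2.783 mg/dL
CrCl = (140 − 33) × 95.6 / (72 × 2.783) = 10229.2 / 200.38 ≈ 51.1 mL/min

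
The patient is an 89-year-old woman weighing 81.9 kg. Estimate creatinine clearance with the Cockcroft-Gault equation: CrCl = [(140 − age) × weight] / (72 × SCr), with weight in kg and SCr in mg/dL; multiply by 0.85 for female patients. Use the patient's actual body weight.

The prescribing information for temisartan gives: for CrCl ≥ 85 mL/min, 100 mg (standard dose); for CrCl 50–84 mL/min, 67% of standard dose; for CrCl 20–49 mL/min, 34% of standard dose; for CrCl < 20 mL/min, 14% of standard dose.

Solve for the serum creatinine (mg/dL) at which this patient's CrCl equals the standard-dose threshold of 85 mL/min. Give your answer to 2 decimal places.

0.58 mg/dL

Standard dose requires CrCl ≥ 85 mL/min.
Set (140 − 89) × 81.9 × 0.85 / (72 × SCr) = 85
SCr = (140 − 89) × 81.9 × 0.85 / (72 × 85) = 0.580 mg/dL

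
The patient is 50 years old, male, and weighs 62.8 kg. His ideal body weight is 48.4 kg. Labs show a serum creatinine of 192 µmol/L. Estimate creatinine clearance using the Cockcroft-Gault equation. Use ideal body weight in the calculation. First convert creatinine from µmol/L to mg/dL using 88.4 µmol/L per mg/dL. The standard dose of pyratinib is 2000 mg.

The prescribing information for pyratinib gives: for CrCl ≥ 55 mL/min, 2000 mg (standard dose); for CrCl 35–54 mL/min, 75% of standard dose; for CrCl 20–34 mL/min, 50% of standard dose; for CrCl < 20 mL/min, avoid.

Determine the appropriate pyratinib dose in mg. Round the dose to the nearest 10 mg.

1000 mg

SCr = 192 / 88.4 = 2.172 mg/dL
CrCl = (140 − 50) × 48.4 / (72 × 2.172) = 4356.0 / 156.38 ≈ 27.9 mL/min
CrCl ≈ 28 mL/min → bracket 20–34 mL/min.
50% of 2000 mg = 1000 mg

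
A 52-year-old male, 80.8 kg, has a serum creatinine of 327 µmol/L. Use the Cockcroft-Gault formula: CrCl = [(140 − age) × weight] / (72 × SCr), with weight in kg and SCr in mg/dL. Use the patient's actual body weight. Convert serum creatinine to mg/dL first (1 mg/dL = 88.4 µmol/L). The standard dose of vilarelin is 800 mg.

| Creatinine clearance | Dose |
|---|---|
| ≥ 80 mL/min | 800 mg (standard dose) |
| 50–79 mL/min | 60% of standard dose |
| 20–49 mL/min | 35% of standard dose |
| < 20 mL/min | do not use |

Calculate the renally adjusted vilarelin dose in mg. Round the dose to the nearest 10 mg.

SCr = 327 / 88.4 = 3.699 mg/dL
CrCl = (140 − 52) × 80.8 / (72 × 3.699) = 7110.4 / 266.33 ≈ 26.7 mL/min
CrCl ≈ 27 mL/min → bracket 20–49 mL/min.
35% of 800 mg = 280 mg

280 mg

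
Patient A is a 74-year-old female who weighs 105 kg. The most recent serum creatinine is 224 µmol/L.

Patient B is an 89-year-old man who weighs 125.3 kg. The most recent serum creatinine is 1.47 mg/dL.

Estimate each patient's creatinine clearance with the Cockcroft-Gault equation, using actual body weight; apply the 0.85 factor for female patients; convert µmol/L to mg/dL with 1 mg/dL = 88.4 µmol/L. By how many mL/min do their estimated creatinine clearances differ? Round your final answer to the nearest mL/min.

Patient A: SCr = 224 / 88.4 = 2.534 mg/dL
Patient A: CrCl = (140 − 74) × 105 / (72 × 2.534) × 0.85 = 6930.0 / 182.45 × 0.85 ≈ 32.3 mL/min
Patient B: CrCl = (140 − 89) × 125.3 / (72 × 1.47) = 6390.3 / 105.84 ≈ 60.4 mL/min
|32.3 − 60.4| = 28.1 mL/min

28 mL/min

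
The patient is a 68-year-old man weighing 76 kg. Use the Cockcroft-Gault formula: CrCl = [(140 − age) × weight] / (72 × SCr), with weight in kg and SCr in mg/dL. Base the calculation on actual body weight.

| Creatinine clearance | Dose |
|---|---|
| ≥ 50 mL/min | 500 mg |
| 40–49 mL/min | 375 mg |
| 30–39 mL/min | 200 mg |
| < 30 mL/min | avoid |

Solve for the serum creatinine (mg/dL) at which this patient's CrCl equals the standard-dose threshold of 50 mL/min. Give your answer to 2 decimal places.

Standard dose requires CrCl ≥ 50 mL/min.
Set (140 − 68) × 76 / (72 × SCr) = 50
SCr = (140 − 68) × 76 / (72 × 50) = 1.520 mg/dL

1.52 mg/dL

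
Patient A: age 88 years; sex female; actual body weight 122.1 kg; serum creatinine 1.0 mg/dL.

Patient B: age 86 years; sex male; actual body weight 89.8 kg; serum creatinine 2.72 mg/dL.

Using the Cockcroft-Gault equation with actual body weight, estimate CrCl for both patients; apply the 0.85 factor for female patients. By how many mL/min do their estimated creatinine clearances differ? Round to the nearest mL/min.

50 mL/min

Patient A: CrCl = (140 − 88) × 122.1 / (72 × 1) × 0.85 = 6349.2 / 72.00 × 0.85 ≈ 75.0 mL/min
Patient B: CrCl = (140 − 86) × 89.8 / (72 × 2.72) = 4849.2 / 195.84 ≈ 24.8 mL/min
|75.0 − 24.8| = 50.2 mL/min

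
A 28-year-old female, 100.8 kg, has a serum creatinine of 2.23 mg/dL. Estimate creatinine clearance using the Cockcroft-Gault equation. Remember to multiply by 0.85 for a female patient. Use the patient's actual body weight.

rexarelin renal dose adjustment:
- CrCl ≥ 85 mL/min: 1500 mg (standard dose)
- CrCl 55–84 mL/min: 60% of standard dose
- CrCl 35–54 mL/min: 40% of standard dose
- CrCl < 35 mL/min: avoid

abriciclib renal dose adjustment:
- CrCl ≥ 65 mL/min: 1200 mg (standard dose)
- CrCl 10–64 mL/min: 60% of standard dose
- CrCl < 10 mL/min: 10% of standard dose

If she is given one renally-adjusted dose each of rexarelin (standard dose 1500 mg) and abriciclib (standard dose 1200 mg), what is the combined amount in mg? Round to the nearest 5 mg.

1620 mg

CrCl = (140 − 28) × 100.8 / (72 × 2.23) × 0.85 = 11289.6 / 160.56 × 0.85 ≈ 59.8 mL/min
CrCl ≈ 60 mL/min.
rexarelin: 55–84 mL/min → 60% of 1500 mg = 900 mg.
abriciclib: 10–64 mL/min → 60% of 1200 mg = 720 mg.
Total = 900 + 720 = 1620 mg.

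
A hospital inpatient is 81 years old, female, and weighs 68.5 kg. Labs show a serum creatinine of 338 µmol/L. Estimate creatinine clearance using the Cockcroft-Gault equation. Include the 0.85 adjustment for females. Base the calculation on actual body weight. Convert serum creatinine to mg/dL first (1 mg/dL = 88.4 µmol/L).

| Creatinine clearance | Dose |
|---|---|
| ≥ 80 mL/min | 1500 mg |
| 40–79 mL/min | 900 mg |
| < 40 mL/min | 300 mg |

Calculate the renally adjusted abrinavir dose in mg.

SCr = 338 / 88.4 = 3.824 mg/dL
CrCl = (140 − 81) × 68.5 / (72 × 3.824) × 0.85 = 4041.5 / 275.33 × 0.85 ≈ 12.5 mL/min
CrCl ≈ 12 mL/min → bracket < 40 mL/min.
Dose for this bracket: 300 mg.

300 mg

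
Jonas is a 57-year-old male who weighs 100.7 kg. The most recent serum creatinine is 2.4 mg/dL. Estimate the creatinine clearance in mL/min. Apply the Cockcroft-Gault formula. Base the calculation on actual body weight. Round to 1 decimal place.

48.4 mL/min

CrCl = (140 − 57) × 100.7 / (72 × 2.4) = 8358.1 / 172.80 ≈ 48.4 mL/min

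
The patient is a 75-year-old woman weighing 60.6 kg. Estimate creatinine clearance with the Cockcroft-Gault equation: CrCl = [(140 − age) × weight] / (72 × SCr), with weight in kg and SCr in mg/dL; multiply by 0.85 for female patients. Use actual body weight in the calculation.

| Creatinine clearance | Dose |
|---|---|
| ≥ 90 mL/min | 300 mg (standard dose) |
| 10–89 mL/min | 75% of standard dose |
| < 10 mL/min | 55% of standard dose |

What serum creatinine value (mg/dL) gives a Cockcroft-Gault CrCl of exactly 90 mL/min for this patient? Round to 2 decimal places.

Standard dose requires CrCl ≥ 90 mL/min.
Set (140 − 75) × 60.6 × 0.85 / (72 × SCr) = 90
SCr = (140 − 75) × 60.6 × 0.85 / (72 × 90) = 0.517 mg/dL

0.52 mg/dL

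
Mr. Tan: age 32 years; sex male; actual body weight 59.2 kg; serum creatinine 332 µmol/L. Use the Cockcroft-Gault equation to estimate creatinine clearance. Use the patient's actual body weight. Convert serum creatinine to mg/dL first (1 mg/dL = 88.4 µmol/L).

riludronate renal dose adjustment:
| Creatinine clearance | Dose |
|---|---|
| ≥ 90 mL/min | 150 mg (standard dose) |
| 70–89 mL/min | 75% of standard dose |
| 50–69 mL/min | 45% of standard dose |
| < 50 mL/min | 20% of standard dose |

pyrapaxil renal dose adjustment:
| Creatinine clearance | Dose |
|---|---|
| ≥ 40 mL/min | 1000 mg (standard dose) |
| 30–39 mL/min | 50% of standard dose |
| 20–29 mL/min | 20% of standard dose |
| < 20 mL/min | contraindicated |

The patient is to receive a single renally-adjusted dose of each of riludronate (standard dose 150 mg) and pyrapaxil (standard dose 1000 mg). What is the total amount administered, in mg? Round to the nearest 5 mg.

SCr = 332 / 88.4 = 3.756 mg/dL
CrCl = (140 − 32) × 59.2 / (72 × 3.756) = 6393.6 / 270.43 ≈ 23.6 mL/min
CrCl ≈ 24 mL/min.
riludronate: < 50 mL/min → 20% of 150 mg = 30 mg.
pyrapaxil: 20–29 mL/min → 20% of 1000 mg = 200 mg.
Total = 30 + 200 = 230 mg.

230 mg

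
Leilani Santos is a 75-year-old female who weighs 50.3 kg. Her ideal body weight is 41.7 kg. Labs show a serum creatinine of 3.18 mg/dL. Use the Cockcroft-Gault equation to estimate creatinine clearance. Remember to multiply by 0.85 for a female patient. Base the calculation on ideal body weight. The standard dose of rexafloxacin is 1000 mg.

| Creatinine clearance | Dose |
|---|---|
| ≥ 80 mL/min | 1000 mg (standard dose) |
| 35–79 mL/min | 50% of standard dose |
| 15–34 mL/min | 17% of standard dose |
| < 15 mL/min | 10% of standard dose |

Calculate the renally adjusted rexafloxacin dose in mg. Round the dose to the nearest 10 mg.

100 mg

CrCl = (140 − 75) × 41.7 / (72 × 3.18) × 0.85 = 2710.5 / 228.96 × 0.85 ≈ 10.1 mL/min
CrCl ≈ 10 mL/min → bracket < 15 mL/min.
10% of 1000 mg = 100 mg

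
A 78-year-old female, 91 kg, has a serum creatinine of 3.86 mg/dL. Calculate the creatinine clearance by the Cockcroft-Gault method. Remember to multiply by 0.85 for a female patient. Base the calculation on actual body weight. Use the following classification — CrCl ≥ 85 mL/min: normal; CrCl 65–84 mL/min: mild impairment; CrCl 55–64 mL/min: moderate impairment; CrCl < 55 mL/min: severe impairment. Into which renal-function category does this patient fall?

severe impairment

CrCl = (140 − 78) × 91 / (72 × 3.86) × 0.85 = 5642.0 / 277.92 × 0.85 ≈ 17.3 mL/min
17 mL/min falls in the 'severe impairment' range.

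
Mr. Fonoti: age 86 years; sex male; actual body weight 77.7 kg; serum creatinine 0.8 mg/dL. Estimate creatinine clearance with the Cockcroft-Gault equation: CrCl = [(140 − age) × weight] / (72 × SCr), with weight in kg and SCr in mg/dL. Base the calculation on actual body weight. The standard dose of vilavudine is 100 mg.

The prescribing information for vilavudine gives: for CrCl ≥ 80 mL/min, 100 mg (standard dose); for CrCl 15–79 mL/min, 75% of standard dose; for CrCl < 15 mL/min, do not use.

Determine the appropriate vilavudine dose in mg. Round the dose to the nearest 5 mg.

CrCl = (140 − 86) × 77.7 / (72 × 0.8) = 4195.8 / 57.60 ≈ 72.8 mL/min
CrCl ≈ 73 mL/min → bracket 15–79 mL/min.
75% of 100 mg = 75 mg

75 mg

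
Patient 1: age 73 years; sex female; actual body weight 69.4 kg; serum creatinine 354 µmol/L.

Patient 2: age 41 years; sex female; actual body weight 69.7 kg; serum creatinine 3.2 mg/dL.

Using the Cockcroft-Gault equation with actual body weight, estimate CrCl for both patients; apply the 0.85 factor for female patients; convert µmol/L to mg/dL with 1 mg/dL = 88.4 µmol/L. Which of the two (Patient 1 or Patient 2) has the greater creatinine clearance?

Patient 2

Patient 1: SCr = 354 / 88.4 = 4.005 mg/dL
Patient 1: CrCl = (140 − 73) × 69.4 / (72 × 4.005) × 0.85 = 4649.8 / 288.36 × 0.85 ≈ 13.7 mL/min
Patient 2: CrCl = (140 − 41) × 69.7 / (72 × 3.2) × 0.85 = 6900.3 / 230.40 × 0.85 ≈ 25.5 mL/min
13.7 vs 25.5 mL/min → Patient 2 is higher.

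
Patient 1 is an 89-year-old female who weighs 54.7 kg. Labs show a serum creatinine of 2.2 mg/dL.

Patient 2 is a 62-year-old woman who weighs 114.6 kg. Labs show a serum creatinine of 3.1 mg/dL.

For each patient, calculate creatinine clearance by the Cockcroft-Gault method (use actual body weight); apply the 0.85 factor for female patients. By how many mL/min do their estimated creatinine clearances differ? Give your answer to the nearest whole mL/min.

Patient 1: CrCl = (140 − 89) × 54.7 / (72 × 2.2) × 0.85 = 2789.7 / 158.40 × 0.85 ≈ 15.0 mL/min
Patient 2: CrCl = (140 − 62) × 114.6 / (72 × 3.1) × 0.85 = 8938.8 / 223.20 × 0.85 ≈ 34.0 mL/min
|15.0 − 34.0| = 19.0 mL/min

19 mL/min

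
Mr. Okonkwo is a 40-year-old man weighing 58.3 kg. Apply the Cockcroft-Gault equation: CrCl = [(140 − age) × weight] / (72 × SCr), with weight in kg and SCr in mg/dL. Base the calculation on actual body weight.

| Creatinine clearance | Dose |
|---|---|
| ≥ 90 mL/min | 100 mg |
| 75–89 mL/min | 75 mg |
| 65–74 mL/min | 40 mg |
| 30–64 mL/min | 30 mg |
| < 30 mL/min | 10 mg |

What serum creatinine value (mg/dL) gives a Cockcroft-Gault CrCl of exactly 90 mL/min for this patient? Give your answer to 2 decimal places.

Standard dose requires CrCl ≥ 90 mL/min.
Set (140 − 40) × 58.3 / (72 × SCr) = 90
SCr = (140 − 40) × 58.3 / (72 × 90) = 0.900 mg/dL

0.90 mg/dL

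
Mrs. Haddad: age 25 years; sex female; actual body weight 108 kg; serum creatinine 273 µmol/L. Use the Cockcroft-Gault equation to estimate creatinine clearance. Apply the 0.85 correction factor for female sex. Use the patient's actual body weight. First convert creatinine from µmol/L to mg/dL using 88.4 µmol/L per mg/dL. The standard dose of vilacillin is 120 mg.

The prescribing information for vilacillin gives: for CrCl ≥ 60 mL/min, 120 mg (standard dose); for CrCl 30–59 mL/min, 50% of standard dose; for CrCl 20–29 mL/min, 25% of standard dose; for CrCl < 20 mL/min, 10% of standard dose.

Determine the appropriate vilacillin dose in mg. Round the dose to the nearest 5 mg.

SCr = 273 / 88.4 = 3.088 mg/dL
CrCl = (140 − 25) × 108 / (72 × 3.088) × 0.85 = 12420.0 / 222.34 × 0.85 ≈ 47.5 mL/min
CrCl ≈ 47 mL/min → bracket 30–59 mL/min.
50% of 120 mg = 60 mg

60 mg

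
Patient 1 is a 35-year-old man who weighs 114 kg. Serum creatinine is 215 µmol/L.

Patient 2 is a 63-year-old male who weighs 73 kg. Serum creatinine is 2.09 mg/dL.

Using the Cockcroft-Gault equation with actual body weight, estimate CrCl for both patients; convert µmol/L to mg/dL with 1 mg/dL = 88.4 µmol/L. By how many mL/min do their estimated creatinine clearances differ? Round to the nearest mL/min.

31 mL/min

Patient 1: SCr = 215 / 88.4 = 2.432 mg/dL
Patient 1: CrCl = (140 − 35) × 114 / (72 × 2.432) = 11970.0 / 175.10 ≈ 68.4 mL/min
Patient 2: CrCl = (140 − 63) × 73 / (72 × 2.09) = 5621.0 / 150.48 ≈ 37.4 mL/min
|68.4 − 37.4| = 31.0 mL/min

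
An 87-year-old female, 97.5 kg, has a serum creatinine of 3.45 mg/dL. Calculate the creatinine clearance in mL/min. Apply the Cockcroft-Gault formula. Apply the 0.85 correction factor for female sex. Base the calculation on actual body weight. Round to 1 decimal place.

CrCl = (140 − 87) × 97.5 / (72 × 3.45) × 0.85 = 5167.5 / 248.40 × 0.85 ≈ 17.7 mL/min

17.7 mL/min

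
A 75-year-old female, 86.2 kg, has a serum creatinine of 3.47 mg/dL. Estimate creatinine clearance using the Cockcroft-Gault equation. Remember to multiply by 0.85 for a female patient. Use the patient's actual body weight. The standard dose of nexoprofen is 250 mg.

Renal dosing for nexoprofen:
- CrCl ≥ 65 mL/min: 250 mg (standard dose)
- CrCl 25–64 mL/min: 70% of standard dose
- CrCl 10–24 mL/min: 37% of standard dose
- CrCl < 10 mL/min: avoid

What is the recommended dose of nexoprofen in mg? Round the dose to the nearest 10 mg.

90 mg

CrCl = (140 − 75) × 86.2 / (72 × 3.47) × 0.85 = 5603.0 / 249.84 × 0.85 ≈ 19.1 mL/min
CrCl ≈ 19 mL/min → bracket 10–24 mL/min.
37% of 250 mg = 92.5 mg → 90 mg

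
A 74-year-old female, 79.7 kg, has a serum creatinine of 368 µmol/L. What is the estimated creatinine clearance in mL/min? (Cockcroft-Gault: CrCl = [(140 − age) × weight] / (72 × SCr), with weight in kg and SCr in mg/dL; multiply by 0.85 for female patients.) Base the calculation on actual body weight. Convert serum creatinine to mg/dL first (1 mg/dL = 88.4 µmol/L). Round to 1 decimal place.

SCr = 368 / 88.4 = 4.163 mg/dL
CrCl = (140 − 74) × 79.7 / (72 × 4.163) × 0.85 = 5260.2 / 299.74 × 0.85 ≈ 14.9 mL/min

14.9 mL/min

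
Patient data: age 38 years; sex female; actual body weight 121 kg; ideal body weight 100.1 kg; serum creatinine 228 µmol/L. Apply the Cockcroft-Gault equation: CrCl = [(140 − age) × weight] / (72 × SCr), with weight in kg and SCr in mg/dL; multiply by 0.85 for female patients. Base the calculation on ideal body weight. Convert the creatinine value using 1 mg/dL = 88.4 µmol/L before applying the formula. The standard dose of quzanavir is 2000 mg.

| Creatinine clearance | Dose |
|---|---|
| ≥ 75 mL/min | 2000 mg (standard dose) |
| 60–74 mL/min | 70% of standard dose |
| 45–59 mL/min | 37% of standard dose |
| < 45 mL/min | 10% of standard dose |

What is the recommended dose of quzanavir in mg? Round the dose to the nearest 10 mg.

SCr = 228 / 88.4 = 2.579 mg/dL
CrCl = (140 − 38) × 100.1 / (72 × 2.579) × 0.85 = 10210.2 / 185.69 × 0.85 ≈ 46.7 mL/min
CrCl ≈ 47 mL/min → bracket 45–59 mL/min.
37% of 2000 mg = 740 mg

740 mg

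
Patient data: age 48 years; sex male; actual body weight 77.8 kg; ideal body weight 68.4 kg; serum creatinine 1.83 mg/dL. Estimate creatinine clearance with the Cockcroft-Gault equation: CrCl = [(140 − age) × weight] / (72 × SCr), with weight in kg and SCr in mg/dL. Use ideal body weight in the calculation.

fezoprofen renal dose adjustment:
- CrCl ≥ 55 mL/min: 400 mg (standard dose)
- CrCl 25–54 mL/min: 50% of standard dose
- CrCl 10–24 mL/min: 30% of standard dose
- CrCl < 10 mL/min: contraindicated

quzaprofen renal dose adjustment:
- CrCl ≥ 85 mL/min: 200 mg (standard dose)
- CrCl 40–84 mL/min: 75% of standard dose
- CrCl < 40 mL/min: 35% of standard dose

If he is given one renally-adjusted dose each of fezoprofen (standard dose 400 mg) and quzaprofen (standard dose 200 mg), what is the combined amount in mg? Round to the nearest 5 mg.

CrCl = (140 − 48) × 68.4 / (72 × 1.83) = 6292.8 / 131.76 ≈ 47.8 mL/min
CrCl ≈ 48 mL/min.
fezoprofen: 25–54 mL/min → 50% of 400 mg = 200 mg.
quzaprofen: 40–84 mL/min → 75% of 200 mg = 150 mg.
Total = 200 + 150 = 350 mg.

350 mg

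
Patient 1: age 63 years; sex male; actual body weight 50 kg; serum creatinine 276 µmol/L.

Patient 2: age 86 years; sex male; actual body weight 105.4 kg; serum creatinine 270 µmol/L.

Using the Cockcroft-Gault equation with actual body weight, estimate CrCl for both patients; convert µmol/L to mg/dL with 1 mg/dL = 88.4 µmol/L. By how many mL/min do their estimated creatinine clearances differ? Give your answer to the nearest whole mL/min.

9 mL/min

Patient 1: SCr = 276 / 88.4 = 3.122 mg/dL
Patient 1: CrCl = (140 − 63) × 50 / (72 × 3.122) = 3850.0 / 224.78 ≈ 17.1 mL/min
Patient 2: SCr = 270 / 88.4 = 3.054 mg/dL
Patient 2: CrCl = (140 − 86) × 105.4 / (72 × 3.054) = 5691.6 / 219.89 ≈ 25.9 mL/min
|17.1 − 25.9| = 8.8 mL/min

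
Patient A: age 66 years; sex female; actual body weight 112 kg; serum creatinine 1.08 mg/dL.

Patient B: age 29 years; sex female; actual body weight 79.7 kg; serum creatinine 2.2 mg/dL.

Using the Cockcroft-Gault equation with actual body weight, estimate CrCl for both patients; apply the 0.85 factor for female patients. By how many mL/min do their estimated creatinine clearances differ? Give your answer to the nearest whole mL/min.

Patient A: CrCl = (140 − 66) × 112 / (72 × 1.08) × 0.85 = 8288.0 / 77.76 × 0.85 ≈ 90.6 mL/min
Patient B: CrCl = (140 − 29) × 79.7 / (72 × 2.2) × 0.85 = 8846.7 / 158.40 × 0.85 ≈ 47.5 mL/min
|90.6 − 47.5| = 43.1 mL/min

43 mL/min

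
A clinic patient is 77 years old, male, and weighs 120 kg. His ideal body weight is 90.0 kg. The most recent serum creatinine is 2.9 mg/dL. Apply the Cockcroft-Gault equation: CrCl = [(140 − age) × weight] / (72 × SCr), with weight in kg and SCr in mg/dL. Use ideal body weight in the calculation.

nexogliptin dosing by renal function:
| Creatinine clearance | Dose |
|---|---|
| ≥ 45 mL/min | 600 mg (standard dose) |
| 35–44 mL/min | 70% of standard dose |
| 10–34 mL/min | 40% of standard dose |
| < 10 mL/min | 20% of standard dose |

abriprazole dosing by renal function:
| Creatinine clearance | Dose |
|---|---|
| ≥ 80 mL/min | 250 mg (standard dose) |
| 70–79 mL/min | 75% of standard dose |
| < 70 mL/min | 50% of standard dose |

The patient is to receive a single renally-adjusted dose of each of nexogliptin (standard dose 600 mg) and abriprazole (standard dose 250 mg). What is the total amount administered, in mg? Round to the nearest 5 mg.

365 mg

CrCl = (140 − 77) × 90 / (72 × 2.9) = 5670.0 / 208.80 ≈ 27.2 mL/min
CrCl ≈ 27 mL/min.
nexogliptin: 10–34 mL/min → 40% of 600 mg = 240 mg.
abriprazole: < 70 mL/min → 50% of 250 mg = 125 mg.
Total = 240 + 125 = 365 mg.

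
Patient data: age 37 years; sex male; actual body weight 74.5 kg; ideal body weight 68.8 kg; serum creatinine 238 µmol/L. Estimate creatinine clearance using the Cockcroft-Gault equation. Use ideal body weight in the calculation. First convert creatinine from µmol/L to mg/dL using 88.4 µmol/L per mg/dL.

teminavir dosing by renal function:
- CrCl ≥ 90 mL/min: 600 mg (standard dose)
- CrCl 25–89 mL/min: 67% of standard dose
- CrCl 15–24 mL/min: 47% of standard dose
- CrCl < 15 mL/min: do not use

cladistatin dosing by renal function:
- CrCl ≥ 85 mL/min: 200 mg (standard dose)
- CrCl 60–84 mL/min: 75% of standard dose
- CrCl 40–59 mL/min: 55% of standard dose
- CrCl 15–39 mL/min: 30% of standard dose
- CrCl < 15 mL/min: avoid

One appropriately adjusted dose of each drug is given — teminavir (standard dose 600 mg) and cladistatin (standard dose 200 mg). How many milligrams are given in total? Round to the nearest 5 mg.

460 mg

SCr = 238 / 88.4 = 2.692 mg/dL
CrCl = (140 − 37) × 68.8 / (72 × 2.692) = 7086.4 / 193.82 ≈ 36.6 mL/min
CrCl ≈ 37 mL/min.
teminavir: 25–89 mL/min → 67% of 600 mg = 402 mg.
cladistatin: 15–39 mL/min → 30% of 200 mg = 60 mg.
Total = 402 + 60 = 462 mg.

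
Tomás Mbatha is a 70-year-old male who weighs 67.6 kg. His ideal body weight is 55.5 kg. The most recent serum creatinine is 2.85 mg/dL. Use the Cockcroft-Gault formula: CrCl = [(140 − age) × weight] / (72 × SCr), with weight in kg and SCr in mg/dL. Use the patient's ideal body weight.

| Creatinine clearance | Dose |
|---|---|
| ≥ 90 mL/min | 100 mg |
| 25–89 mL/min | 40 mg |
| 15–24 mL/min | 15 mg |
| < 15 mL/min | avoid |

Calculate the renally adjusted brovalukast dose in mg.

CrCl = (140 − 70) × 55.5 / (72 × 2.85) = 3885.0 / 205.20 ≈ 18.9 mL/min
CrCl ≈ 19 mL/min → bracket 15–24 mL/min.
Dose for this bracket: 15 mg.

15 mg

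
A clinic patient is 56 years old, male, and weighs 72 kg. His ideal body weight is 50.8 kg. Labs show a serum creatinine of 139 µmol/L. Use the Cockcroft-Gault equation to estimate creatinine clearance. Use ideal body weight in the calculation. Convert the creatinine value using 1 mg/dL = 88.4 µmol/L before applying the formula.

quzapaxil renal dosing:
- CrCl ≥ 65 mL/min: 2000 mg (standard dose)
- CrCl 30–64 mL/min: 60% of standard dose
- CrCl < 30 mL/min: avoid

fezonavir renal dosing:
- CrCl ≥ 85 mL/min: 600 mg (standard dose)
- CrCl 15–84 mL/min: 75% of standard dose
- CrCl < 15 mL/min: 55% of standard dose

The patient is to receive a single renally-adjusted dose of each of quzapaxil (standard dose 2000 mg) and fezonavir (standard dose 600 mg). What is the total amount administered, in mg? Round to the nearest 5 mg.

1650 mg

SCr = 139 / 88.4 = 1.572 mg/dL
CrCl = (140 − 56) × 50.8 / (72 × 1.572) = 4267.2 / 113.18 ≈ 37.7 mL/min
CrCl ≈ 38 mL/min.
quzapaxil: 30–64 mL/min → 60% of 2000 mg = 1200 mg.
fezonavir: 15–84 mL/min → 75% of 600 mg = 450 mg.
Total = 1200 + 450 = 1650 mg.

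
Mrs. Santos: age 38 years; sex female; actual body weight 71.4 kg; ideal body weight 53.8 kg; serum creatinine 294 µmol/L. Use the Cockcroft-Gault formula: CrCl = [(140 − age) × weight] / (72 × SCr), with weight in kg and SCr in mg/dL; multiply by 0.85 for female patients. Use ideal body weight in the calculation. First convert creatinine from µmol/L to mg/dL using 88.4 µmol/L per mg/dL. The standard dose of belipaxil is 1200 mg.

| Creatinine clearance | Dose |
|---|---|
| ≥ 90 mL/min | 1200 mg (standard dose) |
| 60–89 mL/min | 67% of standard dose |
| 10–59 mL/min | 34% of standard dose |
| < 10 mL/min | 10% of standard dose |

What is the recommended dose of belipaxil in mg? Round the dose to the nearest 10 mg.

SCr = 294 / 88.4 = 3.326 mg/dL
CrCl = (140 − 38) × 53.8 / (72 × 3.326) × 0.85 = 5487.6 / 239.47 × 0.85 ≈ 19.5 mL/min
CrCl ≈ 19 mL/min → bracket 10–59 mL/min.
34% of 1200 mg = 408 mg → 410 mg

410 mg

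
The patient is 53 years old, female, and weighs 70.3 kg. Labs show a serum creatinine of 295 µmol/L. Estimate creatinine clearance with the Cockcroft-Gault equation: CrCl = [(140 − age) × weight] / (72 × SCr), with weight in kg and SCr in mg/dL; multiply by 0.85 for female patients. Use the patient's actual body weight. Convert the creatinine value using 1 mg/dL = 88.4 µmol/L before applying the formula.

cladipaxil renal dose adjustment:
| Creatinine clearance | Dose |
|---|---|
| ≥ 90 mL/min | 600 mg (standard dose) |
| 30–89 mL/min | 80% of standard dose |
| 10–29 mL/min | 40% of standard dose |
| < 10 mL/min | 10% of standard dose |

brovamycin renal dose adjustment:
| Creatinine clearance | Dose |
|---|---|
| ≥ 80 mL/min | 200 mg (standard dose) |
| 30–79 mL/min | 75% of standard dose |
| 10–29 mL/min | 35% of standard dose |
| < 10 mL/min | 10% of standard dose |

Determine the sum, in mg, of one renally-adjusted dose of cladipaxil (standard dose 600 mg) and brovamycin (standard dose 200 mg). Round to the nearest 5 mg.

310 mg

SCr = 295 / 88.4 = 3.337 mg/dL
CrCl = (140 − 53) × 70.3 / (72 × 3.337) × 0.85 = 6116.1 / 240.26 × 0.85 ≈ 21.6 mL/min
CrCl ≈ 22 mL/min.
cladipaxil: 10–29 mL/min → 40% of 600 mg = 240 mg.
brovamycin: 10–29 mL/min → 35% of 200 mg = 70 mg.
Total = 240 + 70 = 310 mg.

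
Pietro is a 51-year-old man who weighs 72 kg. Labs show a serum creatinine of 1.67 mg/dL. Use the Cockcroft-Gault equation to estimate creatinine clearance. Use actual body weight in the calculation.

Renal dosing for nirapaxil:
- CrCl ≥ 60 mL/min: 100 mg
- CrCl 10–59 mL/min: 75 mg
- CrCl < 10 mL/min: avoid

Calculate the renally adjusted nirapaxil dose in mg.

CrCl = (140 − 51) × 72 / (72 × 1.67) = 6408.0 / 120.24 ≈ 53.3 mL/min
CrCl ≈ 53 mL/min → bracket 10–59 mL/min.
Dose for this bracket: 75 mg.

75 mg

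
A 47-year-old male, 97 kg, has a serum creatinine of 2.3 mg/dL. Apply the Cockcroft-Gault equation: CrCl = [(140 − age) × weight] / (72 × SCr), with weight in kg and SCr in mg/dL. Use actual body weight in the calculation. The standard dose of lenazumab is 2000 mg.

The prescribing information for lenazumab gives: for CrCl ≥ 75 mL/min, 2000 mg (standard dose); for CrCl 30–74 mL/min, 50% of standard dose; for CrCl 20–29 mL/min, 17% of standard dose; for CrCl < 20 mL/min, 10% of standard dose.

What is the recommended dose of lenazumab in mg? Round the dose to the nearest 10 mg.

1000 mg

CrCl = (140 − 47) × 97 / (72 × 2.3) = 9021.0 / 165.60 ≈ 54.5 mL/min
CrCl ≈ 54 mL/min → bracket 30–74 mL/min.
50% of 2000 mg = 1000 mg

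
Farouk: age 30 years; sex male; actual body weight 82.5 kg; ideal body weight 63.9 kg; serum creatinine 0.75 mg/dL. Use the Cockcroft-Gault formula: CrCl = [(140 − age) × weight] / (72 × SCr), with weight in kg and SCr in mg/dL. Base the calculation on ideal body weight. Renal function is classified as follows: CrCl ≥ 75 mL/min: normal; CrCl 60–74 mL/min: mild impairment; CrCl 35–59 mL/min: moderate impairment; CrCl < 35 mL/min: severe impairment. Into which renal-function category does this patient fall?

normal

CrCl = (140 − 30) × 63.9 / (72 × 0.75) = 7029.0 / 54.00 ≈ 130.2 mL/min
130 mL/min falls in the 'normal' range.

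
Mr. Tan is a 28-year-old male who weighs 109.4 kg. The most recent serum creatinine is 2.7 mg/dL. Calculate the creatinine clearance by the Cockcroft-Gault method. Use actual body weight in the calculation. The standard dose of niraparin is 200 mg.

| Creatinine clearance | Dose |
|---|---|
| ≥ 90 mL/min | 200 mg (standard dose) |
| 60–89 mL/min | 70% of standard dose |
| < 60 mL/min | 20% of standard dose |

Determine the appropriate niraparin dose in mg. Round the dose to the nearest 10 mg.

140 mg

CrCl = (140 − 28) × 109.4 / (72 × 2.7) = 12252.8 / 194.40 ≈ 63.0 mL/min
CrCl ≈ 63 mL/min → bracket 60–89 mL/min.
70% of 200 mg = 140 mg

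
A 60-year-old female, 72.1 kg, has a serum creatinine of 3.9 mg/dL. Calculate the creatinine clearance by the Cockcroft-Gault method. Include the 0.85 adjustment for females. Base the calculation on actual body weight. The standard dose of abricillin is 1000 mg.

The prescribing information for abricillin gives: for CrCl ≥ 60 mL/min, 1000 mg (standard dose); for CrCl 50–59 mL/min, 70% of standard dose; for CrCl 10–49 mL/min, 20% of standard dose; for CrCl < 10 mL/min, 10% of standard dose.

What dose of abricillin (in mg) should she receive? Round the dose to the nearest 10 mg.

200 mg

CrCl = (140 − 60) × 72.1 / (72 × 3.9) × 0.85 = 5768.0 / 280.80 × 0.85 ≈ 17.5 mL/min
CrCl ≈ 17 mL/min → bracket 10–49 mL/min.
20% of 1000 mg = 200 mg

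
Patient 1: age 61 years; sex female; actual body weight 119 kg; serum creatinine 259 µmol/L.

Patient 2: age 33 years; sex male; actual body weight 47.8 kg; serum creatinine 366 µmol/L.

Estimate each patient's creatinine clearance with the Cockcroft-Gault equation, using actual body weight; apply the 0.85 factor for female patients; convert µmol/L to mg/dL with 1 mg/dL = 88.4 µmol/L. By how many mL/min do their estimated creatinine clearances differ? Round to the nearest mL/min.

Patient 1: SCr = 259 / 88.4 = 2.93 mg/dL
Patient 1: CrCl = (140 − 61) × 119 / (72 × 2.93) × 0.85 = 9401.0 / 210.96 × 0.85 ≈ 37.9 mL/min
Patient 2: SCr = 366 / 88.4 = 4.14 mg/dL
Patient 2: CrCl = (140 − 33) × 47.8 / (72 × 4.14) = 5114.6 / 298.08 ≈ 17.2 mL/min
|37.9 − 17.2| = 20.7 mL/min

21 mL/min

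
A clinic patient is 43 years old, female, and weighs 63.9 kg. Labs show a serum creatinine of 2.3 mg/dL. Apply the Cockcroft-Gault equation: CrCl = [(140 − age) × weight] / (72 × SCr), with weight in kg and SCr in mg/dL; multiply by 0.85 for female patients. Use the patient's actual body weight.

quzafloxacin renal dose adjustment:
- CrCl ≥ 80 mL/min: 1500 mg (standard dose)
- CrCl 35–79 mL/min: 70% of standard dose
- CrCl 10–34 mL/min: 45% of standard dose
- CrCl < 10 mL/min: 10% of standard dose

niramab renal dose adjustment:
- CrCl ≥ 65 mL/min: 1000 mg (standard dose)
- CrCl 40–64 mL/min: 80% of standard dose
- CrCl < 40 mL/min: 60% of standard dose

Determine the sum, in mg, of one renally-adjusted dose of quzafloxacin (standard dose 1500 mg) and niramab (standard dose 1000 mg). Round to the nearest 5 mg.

1275 mg

CrCl = (140 − 43) × 63.9 / (72 × 2.3) × 0.85 = 6198.3 / 165.60 × 0.85 ≈ 31.8 mL/min
CrCl ≈ 32 mL/min.
quzafloxacin: 10–34 mL/min → 45% of 1500 mg = 675 mg.
niramab: < 40 mL/min → 60% of 1000 mg = 600 mg.
Total = 675 + 600 = 1275 mg.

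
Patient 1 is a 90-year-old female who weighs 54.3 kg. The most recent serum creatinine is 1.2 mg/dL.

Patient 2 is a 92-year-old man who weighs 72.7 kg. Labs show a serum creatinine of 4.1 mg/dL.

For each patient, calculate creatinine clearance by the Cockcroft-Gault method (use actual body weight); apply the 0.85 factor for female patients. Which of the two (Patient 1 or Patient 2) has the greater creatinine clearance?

Patient 1: CrCl = (140 − 90) × 54.3 / (72 × 1.2) × 0.85 = 2715.0 / 86.40 × 0.85 ≈ 26.7 mL/min
Patient 2: CrCl = (140 − 92) × 72.7 / (72 × 4.1) = 3489.6 / 295.20 ≈ 11.8 mL/min
26.7 vs 11.8 mL/min → Patient 1 is higher.

Patient 1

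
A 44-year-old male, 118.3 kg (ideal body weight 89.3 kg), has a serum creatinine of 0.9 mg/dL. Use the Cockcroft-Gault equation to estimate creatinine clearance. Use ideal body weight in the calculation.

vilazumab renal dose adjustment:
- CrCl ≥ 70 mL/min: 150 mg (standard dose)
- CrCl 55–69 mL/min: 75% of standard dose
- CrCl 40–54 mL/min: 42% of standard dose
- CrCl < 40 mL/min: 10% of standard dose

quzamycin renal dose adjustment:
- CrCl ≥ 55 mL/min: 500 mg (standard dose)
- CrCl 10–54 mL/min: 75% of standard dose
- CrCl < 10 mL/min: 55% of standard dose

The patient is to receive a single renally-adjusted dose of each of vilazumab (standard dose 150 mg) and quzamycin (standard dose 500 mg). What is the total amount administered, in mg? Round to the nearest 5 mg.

650 mg

CrCl = (140 − 44) × 89.3 / (72 × 0.9) = 8572.8 / 64.80 ≈ 132.3 mL/min
CrCl ≈ 132 mL/min.
vilazumab: ≥ 70 mL/min → 100% of 150 mg = 150 mg.
quzamycin: ≥ 55 mL/min → 100% of 500 mg = 500 mg.
Total = 150 + 500 = 650 mg.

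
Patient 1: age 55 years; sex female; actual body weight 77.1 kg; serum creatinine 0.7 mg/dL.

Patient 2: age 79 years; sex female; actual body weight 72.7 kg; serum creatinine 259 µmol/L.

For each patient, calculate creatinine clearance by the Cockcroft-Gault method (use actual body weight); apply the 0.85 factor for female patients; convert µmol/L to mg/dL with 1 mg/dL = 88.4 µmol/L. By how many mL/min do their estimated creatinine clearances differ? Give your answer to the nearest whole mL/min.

Patient 1: CrCl = (140 − 55) × 77.1 / (72 × 0.7) × 0.85 = 6553.5 / 50.40 × 0.85 ≈ 110.5 mL/min
Patient 2: SCr = 259 / 88.4 = 2.93 mg/dL
Patient 2: CrCl = (140 − 79) × 72.7 / (72 × 2.93) × 0.85 = 4434.7 / 210.96 × 0.85 ≈ 17.9 mL/min
|110.5 − 17.9| = 92.6 mL/min

93 mL/min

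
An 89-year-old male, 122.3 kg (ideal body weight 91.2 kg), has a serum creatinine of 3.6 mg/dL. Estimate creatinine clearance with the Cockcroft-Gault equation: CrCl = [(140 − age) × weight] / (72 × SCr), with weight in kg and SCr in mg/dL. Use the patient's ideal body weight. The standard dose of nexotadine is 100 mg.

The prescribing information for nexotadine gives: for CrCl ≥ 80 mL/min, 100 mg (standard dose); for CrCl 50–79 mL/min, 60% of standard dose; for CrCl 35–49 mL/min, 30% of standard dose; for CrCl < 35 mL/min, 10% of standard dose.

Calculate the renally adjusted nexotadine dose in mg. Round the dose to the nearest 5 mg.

10 mg

CrCl = (140 − 89) × 91.2 / (72 × 3.6) = 4651.2 / 259.20 ≈ 17.9 mL/min
CrCl ≈ 18 mL/min → bracket < 35 mL/min.
10% of 100 mg = 10 mg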